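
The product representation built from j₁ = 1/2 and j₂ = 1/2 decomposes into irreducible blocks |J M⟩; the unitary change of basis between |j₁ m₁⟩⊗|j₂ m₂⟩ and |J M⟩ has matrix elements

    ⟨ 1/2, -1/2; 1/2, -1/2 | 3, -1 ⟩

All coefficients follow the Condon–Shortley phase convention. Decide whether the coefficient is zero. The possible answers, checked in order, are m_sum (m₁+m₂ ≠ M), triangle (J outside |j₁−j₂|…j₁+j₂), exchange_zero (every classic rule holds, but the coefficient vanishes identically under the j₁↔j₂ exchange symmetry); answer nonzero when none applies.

triangle

m-sum: m₁+m₂ = -1/2+(-1/2) = -1, M = -1  ✓
triangle: need |j₁−j₂| ≤ J ≤ j₁+j₂, i.e. J ∈ [0, 1]; J = 3 is outside ✗ ⇒ coefficient is 0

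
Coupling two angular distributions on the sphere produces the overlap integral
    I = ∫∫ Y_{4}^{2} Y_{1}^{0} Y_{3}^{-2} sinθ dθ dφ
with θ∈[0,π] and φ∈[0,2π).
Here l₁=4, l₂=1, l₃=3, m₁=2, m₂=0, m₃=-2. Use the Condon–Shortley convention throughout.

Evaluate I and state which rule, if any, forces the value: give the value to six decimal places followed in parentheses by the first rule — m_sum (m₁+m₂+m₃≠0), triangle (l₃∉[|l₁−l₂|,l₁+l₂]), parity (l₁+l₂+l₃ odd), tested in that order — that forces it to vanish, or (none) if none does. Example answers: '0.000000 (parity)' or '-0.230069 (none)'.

Rules hold: Σm=0, L=8 even, 3≤3≤5.
N = 9·3·7 = 189
Δ = 2!·6!·0!/9! = 1/252
Racah Σ t=1..1: t=1:−1/36 = -1/36
⇒ 3j(4 1 3; 0 0 0)² = 4/63, sgn +1
Racah Σ t=1..1: t=1:−1/120 = -1/120
⇒ 3j(4 1 3; 2 0 -2)² = 1/21, sgn +1
4πI² = N·(3j₀)²·(3jₘ)² = 4/7
I = +1·√(0.571429/4π) = 0.21324362
No selection rule forces the value: the integral is nonzero (none).

0.213244 (none)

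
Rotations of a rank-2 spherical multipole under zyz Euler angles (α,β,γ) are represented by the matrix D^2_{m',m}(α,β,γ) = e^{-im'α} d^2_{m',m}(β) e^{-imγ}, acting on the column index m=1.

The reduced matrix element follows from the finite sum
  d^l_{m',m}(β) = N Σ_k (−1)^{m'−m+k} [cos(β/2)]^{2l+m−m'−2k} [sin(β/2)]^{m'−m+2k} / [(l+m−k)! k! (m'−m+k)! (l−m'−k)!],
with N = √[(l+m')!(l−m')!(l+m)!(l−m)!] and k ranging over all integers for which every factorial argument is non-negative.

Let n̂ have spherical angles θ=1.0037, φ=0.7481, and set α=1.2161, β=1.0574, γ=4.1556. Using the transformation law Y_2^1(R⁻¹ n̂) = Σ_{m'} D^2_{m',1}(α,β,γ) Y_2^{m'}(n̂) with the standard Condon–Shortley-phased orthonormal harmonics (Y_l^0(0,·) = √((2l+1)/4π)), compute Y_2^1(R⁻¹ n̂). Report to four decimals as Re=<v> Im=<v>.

Need the full column D^2_{m',1} for m'=−2..2 at α=1.2161, β=1.0574, γ=4.1556.
cos(β/2)=0.863464, sin(β/2)=0.504411
d^2_{-2,1}: single k=3 term ⇒ +0.221630;  D = -0.033690-0.219054i
d^2_{-1,1}: k∈[2..3] ⇒ +0.569087 -0.064735 = +0.504352;  D = -0.494088-0.101233i
d^2_{0,1}: k∈[1..2] ⇒ +0.795412 -0.271440 = +0.523972;  D = -0.276900+0.444830i
d^2_{1,1}: k∈[0..1] ⇒ +0.555874 -0.569087 = -0.013214;  D = -0.008094-0.010444i
d^2_{2,1}: single k=0 term ⇒ -0.649452;  D = -0.619553+0.194787i
Y_2^{m'}(θ=1.0037,φ=0.7481) and Σ D·Y over m':
  (-0.0337-0.2191i)·(+0.0205-0.2740i)  (-0.4941-0.1012i)·(+0.2566-0.2381i)  (-0.2769+0.4448i)·(-0.0424+0.0000i)  (-0.0081-0.0104i)·(-0.2566-0.2381i)  (-0.6196+0.1948i)·(+0.0205+0.2740i)
Y_2^1(R⁻¹ n̂) = -0.266346-0.083608i

Re=-0.2663 Im=-0.0836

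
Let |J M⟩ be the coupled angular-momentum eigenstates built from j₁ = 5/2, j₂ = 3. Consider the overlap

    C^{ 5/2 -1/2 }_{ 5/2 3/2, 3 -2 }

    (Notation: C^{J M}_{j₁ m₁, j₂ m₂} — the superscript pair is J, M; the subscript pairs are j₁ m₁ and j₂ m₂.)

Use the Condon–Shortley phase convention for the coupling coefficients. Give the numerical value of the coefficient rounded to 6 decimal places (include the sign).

triangle: 3!*2!*3!/9! = 72/362880
(j±m)!: 4!*1!*1!*5!*2!*3! = 34560
prefactor² = (2J+1)*Δ*N² = 288/7
  k=0: +1/(0!*3!*1!*1!*1!*2!) = 1/12
  k=1: −1/(1!*2!*0!*0!*2!*3!) = -1/24
Σ = 1/24  ⇒  CG² = 288/7*(1/24)² = 1/14
CG = +√(1/14) = +0.267261

+0.267261  (= +√(1/14))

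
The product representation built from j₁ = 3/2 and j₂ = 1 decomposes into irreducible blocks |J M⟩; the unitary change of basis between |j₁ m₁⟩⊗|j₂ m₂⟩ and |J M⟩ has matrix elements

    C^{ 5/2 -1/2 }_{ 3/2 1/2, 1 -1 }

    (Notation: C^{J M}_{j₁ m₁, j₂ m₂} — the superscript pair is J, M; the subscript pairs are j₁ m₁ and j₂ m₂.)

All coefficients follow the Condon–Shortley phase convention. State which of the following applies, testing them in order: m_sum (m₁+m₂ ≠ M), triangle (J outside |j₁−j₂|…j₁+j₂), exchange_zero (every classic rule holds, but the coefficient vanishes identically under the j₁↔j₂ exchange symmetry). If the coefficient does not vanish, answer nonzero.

m-sum: m₁+m₂ = 1/2+(-1) = -1/2, M = -1/2  ✓
triangle: |j₁−j₂| = 1/2 ≤ J = 5/2 ≤ j₁+j₂ = 5/2  ✓
exchange: j₁≠j₂ or m₁≠m₂ — the exchange symmetry imposes no constraint here
value check: CG = +√(3/10) = +0.547723 ≠ 0

nonzero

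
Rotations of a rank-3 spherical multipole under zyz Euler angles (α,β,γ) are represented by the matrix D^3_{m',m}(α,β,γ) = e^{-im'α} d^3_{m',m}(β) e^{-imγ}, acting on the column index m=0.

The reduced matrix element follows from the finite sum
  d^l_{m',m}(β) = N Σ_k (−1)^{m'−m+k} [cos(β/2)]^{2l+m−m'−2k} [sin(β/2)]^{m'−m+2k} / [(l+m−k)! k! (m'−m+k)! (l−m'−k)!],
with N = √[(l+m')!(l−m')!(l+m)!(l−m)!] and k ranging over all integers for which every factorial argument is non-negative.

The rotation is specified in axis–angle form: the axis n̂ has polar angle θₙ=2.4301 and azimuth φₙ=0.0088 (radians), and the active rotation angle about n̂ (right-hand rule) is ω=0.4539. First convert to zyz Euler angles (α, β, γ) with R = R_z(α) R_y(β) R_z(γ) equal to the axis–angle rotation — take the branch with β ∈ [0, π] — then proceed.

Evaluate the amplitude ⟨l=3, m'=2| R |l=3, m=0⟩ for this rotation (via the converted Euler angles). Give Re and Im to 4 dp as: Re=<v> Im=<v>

Axis–angle → zyz. n̂ = (sinθₙcosφₙ, sinθₙsinφₙ, cosθₙ) = (+0.652940, +0.005746, -0.757388), ω = 0.4539.
R = I cosω + sinω [n̂]ₓ + (1−cosω) n̂n̂ᵀ gives
  R = [+0.941912, +0.332475, -0.047555; -0.331715, +0.898747, -0.286738; -0.052594, +0.285856, +0.956828]
β = atan2(√(R₁₃²+R₂₃²), R₃₃) = 0.294911; α = atan2(R₂₃, R₁₃) mod 2π = 4.548038; γ = atan2(R₃₂, −R₃₁) mod 2π = 1.388845
D^3_{2,0}(4.5480,0.2949,1.3888) = e^{-i·2·4.5480}·d^3_{2,0}(0.2949)·e^{-i·0·1.3888}. Compute d first:
c=cos(0.294911/2)=0.989148, s=sin(0.294911/2)=0.146922; N=√[120·1·6·6]=65.726707
Admissible k: 0..1 (factorial args all ≥0)
  k=0: (−1)^2·65.7267/(12)·0.9891^4·0.1469^2 = +0.113182
  k=1: (−1)^3·65.7267/(12)·0.9891^2·0.1469^4 = -0.002497
d^3_{2,0}(0.2949) = +0.113182 -0.002497 = +0.110685
Phases: e^{-i·(2)·4.5480}=-0.946462-0.322815i, e^{-i·(0)·1.3888}=+1.000000+0.000000i ⇒ D=-0.104759-0.035731i

Re=-0.1048 Im=-0.0357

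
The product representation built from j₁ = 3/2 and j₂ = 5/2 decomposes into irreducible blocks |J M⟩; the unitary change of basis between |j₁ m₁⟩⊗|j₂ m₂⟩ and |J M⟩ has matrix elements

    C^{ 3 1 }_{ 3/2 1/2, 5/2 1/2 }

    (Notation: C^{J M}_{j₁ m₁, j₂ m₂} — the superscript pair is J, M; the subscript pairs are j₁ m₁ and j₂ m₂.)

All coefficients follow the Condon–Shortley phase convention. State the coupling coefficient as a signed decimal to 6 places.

√[7·1!2!4!/8! · 2!1!3!2!4!2!] = √(48/5)
  +(−1)^0/∏(0,1,1,3,1,1)! = 1/6  (running 1/6)
  +(−1)^1/∏(1,0,0,2,2,2)! = -1/8  (running 1/24)
⟨..|..⟩ = √(48/5)·(1/24) = +0.129099

+√(1/60) ≈ +0.129099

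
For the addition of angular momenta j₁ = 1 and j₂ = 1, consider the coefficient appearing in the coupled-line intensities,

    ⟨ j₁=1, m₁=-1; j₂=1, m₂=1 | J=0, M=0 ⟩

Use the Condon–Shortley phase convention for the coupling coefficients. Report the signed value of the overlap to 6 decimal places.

√[1·2!0!0!/3! · 0!2!2!0!0!0!] = √(4/3)
  +(−1)^2/∏(2,0,0,0,0,0)! = 1/2  (running 1/2)
⟨..|..⟩ = √(4/3)·(1/2) = +0.577350

+√(1/3) = +0.577350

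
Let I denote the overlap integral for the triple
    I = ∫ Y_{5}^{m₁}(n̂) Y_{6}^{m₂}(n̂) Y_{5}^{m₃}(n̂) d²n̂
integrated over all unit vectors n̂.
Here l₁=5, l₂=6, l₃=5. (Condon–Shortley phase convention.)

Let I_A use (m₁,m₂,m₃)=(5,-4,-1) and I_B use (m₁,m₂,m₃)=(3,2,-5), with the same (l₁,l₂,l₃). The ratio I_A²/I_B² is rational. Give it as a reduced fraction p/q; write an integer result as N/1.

Same 5,6,5: normalisation and zero-m 3j drop out of the ratio.
A: Δ: 6! 4! 6! / 17! → 1/28588560; sum: t=0:+1/829440 = 1/829440; 3j²(5 6 5; 5 -4 -1) = Δ·Π!·Σ² = 225/9724  (sign +1)
B: Δ: 6! 4! 6! / 17! → 1/28588560; sum: t=2:+1/829440 = 1/829440; 3j²(5 6 5; 3 2 -5) = Δ·Π!·Σ² = 35/2431  (sign +1)
I_A²/I_B² = (225/9724)/(35/2431) = 45/28

45/28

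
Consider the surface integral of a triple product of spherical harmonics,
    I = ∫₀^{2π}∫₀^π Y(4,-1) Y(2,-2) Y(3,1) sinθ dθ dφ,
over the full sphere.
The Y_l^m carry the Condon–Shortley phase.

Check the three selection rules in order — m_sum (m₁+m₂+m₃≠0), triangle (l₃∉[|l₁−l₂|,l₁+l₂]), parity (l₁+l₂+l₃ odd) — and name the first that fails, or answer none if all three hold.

m_sum

Σmᵢ = -2  ✗
l₃∈[|l₁−l₂|,l₁+l₂]=[2,6], have l₃=3
Σlᵢ = 9 ⇒ odd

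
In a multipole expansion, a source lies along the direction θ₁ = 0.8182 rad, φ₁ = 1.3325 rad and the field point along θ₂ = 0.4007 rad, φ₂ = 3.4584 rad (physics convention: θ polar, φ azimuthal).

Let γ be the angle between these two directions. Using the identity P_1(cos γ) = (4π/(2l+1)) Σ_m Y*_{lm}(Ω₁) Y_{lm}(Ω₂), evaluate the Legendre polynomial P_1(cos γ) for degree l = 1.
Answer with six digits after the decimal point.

0.479339

Term-by-term m-sum for l=1 (normalisation 4π/3 = 4.188790):
  m=-1: (0.059527, 0.245056) × (-0.128058, 0.041984) = (-0.017911, -0.028882)  (running Σ = (-0.017911, -0.028882))
  m=0: (0.333977, -0.000000) × (0.449899, 0.000000) = (0.150256, 0.000000)  (running Σ = (0.132345, -0.028882))
  m=1: (-0.059527, 0.245056) × (0.128058, 0.041984) = (-0.017911, 0.028882)  (running Σ = (0.114434, 0.000000))
Σ over m = (0.114434, 0.000000); ×(4π/3) → (0.479339, 0.000000). Real part: 0.479339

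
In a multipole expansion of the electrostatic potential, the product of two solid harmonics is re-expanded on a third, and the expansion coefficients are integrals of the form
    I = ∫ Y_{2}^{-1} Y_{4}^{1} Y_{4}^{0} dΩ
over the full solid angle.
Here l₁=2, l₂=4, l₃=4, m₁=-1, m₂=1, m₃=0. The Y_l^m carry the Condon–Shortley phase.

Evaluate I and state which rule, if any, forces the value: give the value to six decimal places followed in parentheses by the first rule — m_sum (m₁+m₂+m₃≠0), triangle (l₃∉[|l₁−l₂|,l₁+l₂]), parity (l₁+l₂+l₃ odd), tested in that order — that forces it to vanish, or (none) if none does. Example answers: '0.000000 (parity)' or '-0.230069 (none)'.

m-sum 0 ✓  L=10 even ✓  2≤4≤6 ✓
Π(2lᵢ+1) = 5×9×9 = 405
triangle coeff Δ(2,4,4) = 1/13860
Σ_t [0,2]: t=0:+1/192 t=1:−1/36 t=2:+1/192 = -5/288
(3j)²=20/693 [(2 4 4; 0 0 0)], sign=-1
Σ_t [1,2]: t=1:−1/96 t=2:+1/72 = 1/288
(3j)²=1/462 [(2 4 4; -1 1 0)], sign=+1
⇒ 4πI² = 150/5929
I = (-1)√(150/5929/(4π)) = -0.04486937
No selection rule forces the value: the integral is nonzero (none).

-0.044869 (none)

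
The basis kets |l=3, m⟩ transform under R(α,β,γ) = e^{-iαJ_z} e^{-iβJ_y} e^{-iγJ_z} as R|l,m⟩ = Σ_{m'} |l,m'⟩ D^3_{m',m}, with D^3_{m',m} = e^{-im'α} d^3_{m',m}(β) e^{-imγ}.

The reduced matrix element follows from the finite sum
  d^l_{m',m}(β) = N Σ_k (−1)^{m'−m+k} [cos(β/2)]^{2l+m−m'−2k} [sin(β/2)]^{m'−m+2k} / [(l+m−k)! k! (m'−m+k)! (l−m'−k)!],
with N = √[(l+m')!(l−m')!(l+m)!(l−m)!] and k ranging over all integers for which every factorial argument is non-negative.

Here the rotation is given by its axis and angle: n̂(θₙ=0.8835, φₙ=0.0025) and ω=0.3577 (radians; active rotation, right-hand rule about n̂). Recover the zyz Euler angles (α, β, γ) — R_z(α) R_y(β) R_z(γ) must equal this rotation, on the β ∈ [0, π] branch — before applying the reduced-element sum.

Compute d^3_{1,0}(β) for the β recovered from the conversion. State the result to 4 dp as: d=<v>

Axis–angle → zyz. n̂ = (sinθₙcosφₙ, sinθₙsinφₙ, cosθₙ) = (+0.772962, +0.001932, +0.634450), ω = 0.3577.
R = I cosω + sinω [n̂]ₓ + (1−cosω) n̂n̂ᵀ gives
  R = [+0.974522, -0.222039, +0.031717; +0.222229, +0.936705, -0.270552; +0.030364, +0.270708, +0.962183]
β = atan2(√(R₁₃²+R₂₃²), R₃₃) = 0.275892; α = atan2(R₂₃, R₁₃) mod 2π = 4.829087; γ = atan2(R₃₂, −R₃₁) mod 2π = 1.682494
d^3_{1,0}(β=0.2759) via the finite sum:
c=cos(0.275892/2)=0.990501, s=sin(0.275892/2)=0.137509; N=√[24·2·6·6]=41.569219
k: max(0,(0)−(1))=0 … min(3+(0),3−(1))=2
  k=0: (−1)^1·41.5692/(12)·0.9905^5·0.1375^1 = -0.454145
  k=1: (−1)^2·41.5692/(4)·0.9905^3·0.1375^3 = +0.026258
  k=2: (−1)^3·41.5692/(12)·0.9905^1·0.1375^5 = -0.000169
d^3_{1,0}(0.2759) = -0.454145 +0.026258 -0.000169 = -0.428056

d=-0.4281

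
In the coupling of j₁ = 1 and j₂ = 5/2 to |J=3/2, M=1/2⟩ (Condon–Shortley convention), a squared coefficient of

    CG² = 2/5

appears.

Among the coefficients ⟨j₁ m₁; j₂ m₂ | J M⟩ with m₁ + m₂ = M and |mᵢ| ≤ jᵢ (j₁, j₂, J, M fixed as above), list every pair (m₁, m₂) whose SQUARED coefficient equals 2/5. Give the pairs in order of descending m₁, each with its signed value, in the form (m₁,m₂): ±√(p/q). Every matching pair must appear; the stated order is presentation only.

Admissible pairs with m₁+m₂ = M = 1/2: (-1,3/2), (0,1/2), (1,-1/2)
  (m₁,m₂)=(1,-1/2): CG² = 1/5, CG = +√(1/5)
  (m₁,m₂)=(0,1/2): CG² = 2/5, CG = −√(2/5)   ← matches the target
  (m₁,m₂)=(-1,3/2): CG² = 2/5, CG = +√(2/5)   ← matches the target
Pairs with CG² = 2/5: (0,1/2): −√(2/5); (-1,3/2): +√(2/5)

(0,1/2): −√(2/5); (-1,3/2): +√(2/5)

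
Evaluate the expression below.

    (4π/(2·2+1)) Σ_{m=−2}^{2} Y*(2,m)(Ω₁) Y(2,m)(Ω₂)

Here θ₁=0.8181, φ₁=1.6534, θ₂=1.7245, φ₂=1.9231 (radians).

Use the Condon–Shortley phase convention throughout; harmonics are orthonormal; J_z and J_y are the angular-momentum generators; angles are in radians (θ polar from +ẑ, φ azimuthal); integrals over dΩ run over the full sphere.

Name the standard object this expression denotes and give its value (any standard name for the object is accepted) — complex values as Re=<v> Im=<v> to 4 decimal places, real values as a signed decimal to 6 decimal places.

Legendre polynomial (addition theorem), +0.023056

This sum is the spherical-harmonic addition theorem: it equals the Legendre polynomial P_l(cos γ) of the angle γ between the two directions.
Term-by-term m-sum for l=2 (normalisation 4π/5 = 2.513274):
  [-2]  conj(Y_{2,-2})(Ω₁) = -0.20296 - 0.03384j ; Y_{2,-2}(Ω₂) = -0.28739 + 0.24434j ; Δ = 0.06660 - 0.03987j
  [-1]  conj(Y_{2,-1})(Ω₁) = -0.03180 + 0.38413j ; Y_{2,-1}(Ω₂) = 0.04033 + 0.10970j ; Δ = -0.04342 + 0.01200j
  [+0]  conj(Y_{2,0})(Ω₁) = 0.12678 + 0.00000j ; Y_{2,0}(Ω₂) = -0.29321 + 0.00000j ; Δ = -0.03717 + 0.00000j
  [+1]  conj(Y_{2,1})(Ω₁) = 0.03180 + 0.38413j ; Y_{2,1}(Ω₂) = -0.04033 + 0.10970j ; Δ = -0.04342 - 0.01200j
  [+2]  conj(Y_{2,2})(Ω₁) = -0.20296 + 0.03384j ; Y_{2,2}(Ω₂) = -0.28739 - 0.24434j ; Δ = 0.06660 + 0.03987j
Total Σ_m = 0.00917 + 0.00000j. Multiply by 2.513274: 0.02306 + 0.00000j. P_2(cos γ) = 0.023056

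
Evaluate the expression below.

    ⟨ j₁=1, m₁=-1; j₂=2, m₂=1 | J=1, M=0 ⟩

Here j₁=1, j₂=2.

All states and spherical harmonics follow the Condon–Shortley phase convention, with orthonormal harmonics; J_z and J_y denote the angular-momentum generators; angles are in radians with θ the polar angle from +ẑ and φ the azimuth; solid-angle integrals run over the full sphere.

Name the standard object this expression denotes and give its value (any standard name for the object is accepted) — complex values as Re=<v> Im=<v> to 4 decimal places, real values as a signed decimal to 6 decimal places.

Clebsch–Gordan coefficient, +√(3/10) ≈ +0.547723

This is a Clebsch–Gordan (vector-coupling) coefficient.
triangle: 2!*0!*2!/5! = 4/120
(j±m)!: 0!*2!*3!*1!*1!*1! = 12
prefactor² = (2J+1)*Δ*N² = 6/5
  k=2: +1/(2!*0!*0!*1!*0!*1!) = 1/2
Σ = 1/2  ⇒  CG² = 6/5*(1/2)² = 3/10
CG = +√(3/10) = +0.547723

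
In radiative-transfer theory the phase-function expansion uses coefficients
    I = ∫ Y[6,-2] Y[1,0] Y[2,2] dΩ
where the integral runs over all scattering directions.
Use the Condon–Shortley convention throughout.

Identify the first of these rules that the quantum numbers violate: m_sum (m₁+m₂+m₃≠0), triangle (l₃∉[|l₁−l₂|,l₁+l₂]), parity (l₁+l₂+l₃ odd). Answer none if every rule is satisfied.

m₁+m₂+m₃ = -2 + 0 + 2 = 0  ✓
triangle: need |l₁−l₂| ≤ l₃ ≤ l₁+l₂ = [5,7]; l₃=2 is outside  ✗
parity: l₁+l₂+l₃ = 9 is odd

triangle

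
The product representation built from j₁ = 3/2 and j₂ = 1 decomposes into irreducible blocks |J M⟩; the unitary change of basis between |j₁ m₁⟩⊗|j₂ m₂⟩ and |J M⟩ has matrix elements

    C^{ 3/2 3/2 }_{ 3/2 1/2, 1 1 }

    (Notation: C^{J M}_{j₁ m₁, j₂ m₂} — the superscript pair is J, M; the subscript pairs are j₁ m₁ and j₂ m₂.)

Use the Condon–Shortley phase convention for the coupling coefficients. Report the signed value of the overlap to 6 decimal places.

j₁+j₂−J=1  J+j₁−j₂=2  J−j₁+j₂=1  j₁+j₂+J+1=5
(j₁±m₁, j₂±m₂, J±M) = (2,1,2,0,3,0)
P² = 8/5
sum k=1..1:
  [1] −1/2 = -1/2
S = -1/2
C² = P²·S² = 2/5 ; C = -0.632456

-0.632456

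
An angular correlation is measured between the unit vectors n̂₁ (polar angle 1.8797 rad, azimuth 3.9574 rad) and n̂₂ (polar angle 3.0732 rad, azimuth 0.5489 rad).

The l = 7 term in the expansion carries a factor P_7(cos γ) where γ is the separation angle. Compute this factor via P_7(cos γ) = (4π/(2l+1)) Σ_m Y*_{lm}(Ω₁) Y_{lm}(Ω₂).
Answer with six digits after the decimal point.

Addition theorem: P_7(cos γ) = (4π/15) Σ_m Y*_{lm}(Ω₁) Y_{lm}(Ω₂), m = −7…7:
  m=-7: (-0.299328+0.192932i) × (-0.000000+0.000000i) = +0.000000-0.000000i  (running Σ = +0.000000-0.000000i)
  m=-6: (-0.077153+0.418159i) × (+0.000000-0.000000i) = -0.000000+0.000000i  (running Σ = -0.000000+0.000000i)
  m=-5: (+0.034342+0.046770i) × (-0.000006-0.000003i) = -0.000000-0.000000i  (running Σ = -0.000000-0.000000i)
  m=-4: (-0.328062-0.040102i) × (+0.000093+0.000129i) = -0.000025-0.000046i  (running Σ = -0.000025-0.000046i)
  m=-3: (-0.138104+0.114954i) × (-0.000211-0.002781i) = +0.000349+0.000360i  (running Σ = +0.000323+0.000313i)
  m=-2: (+0.015887-0.260901i) × (-0.015669+0.030619i) = +0.007739+0.004574i  (running Σ = +0.008063+0.004888i)
  m=-1: (-0.149602-0.158989i) × (+0.230879-0.141204i) = -0.056990-0.015583i  (running Σ = -0.048927-0.010695i)
  m=0: (+0.238055-0.000000i) × (-1.022151+0.000000i) = -0.243328+0.000000i  (running Σ = -0.292255-0.010695i)
  m=1: (+0.149602-0.158989i) × (-0.230879-0.141204i) = -0.056990+0.015583i  (running Σ = -0.349245+0.004888i)
  m=2: (+0.015887+0.260901i) × (-0.015669-0.030619i) = +0.007739-0.004574i  (running Σ = -0.341505+0.000313i)
  m=3: (+0.138104+0.114954i) × (+0.000211-0.002781i) = +0.000349-0.000360i  (running Σ = -0.341157-0.000046i)
  m=4: (-0.328062+0.040102i) × (+0.000093-0.000129i) = -0.000025+0.000046i  (running Σ = -0.341182-0.000000i)
  m=5: (-0.034342+0.046770i) × (+0.000006-0.000003i) = -0.000000+0.000000i  (running Σ = -0.341182+0.000000i)
  m=6: (-0.077153-0.418159i) × (+0.000000+0.000000i) = -0.000000-0.000000i  (running Σ = -0.341182-0.000000i)
  m=7: (+0.299328+0.192932i) × (+0.000000+0.000000i) = +0.000000+0.000000i  (running Σ = -0.341182-0.000000i)
Σ over m = -0.341182-0.000000i; ×(4π/15) → -0.285828-0.000000i. Real part: -0.285828

-0.285828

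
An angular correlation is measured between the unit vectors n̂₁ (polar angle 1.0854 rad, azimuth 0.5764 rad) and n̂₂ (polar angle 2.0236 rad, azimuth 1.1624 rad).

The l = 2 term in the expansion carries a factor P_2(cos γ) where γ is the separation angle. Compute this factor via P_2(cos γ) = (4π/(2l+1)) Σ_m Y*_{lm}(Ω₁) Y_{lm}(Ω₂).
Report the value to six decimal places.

-0.184607

Term-by-term m-sum for l=2 (normalisation 4π/5 = 2.513274):
  m=-2: (+0.122668+0.276174i) × (-0.213818-0.227684i) = +0.036651-0.086981i  (running Σ = +0.036651-0.086981i)
  m=-1: (+0.267296+0.173752i) × (-0.120698+0.278926i) = -0.080726+0.053584i  (running Σ = -0.044075-0.033396i)
  m=0: (-0.109431-0.000000i) × (-0.134297+0.000000i) = +0.014696+0.000000i  (running Σ = -0.029378-0.033396i)
  m=1: (-0.267296+0.173752i) × (+0.120698+0.278926i) = -0.080726-0.053584i  (running Σ = -0.110104-0.086981i)
  m=2: (+0.122668-0.276174i) × (-0.213818+0.227684i) = +0.036651+0.086981i  (running Σ = -0.073453+0.000000i)
Σ over m = -0.073453+0.000000i; ×(4π/5) → -0.184607+0.000000i. Real part: -0.184607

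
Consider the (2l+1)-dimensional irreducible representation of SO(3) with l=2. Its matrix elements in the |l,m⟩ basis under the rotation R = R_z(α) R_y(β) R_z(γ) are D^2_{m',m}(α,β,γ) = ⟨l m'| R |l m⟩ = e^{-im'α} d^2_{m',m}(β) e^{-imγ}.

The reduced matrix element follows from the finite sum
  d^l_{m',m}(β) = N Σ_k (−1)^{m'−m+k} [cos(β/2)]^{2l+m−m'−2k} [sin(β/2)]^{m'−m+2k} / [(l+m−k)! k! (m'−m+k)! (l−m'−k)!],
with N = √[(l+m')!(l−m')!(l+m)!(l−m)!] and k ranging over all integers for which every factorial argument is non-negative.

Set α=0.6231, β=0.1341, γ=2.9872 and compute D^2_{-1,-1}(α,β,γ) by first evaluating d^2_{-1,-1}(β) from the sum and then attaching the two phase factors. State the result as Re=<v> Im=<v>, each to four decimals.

Split into d^2_{-1,-1}(β=0.1341) × two z-phases.
c=cos(0.134100/2)=0.997753, s=sin(0.134100/2)=0.067000; N=√[1·6·1·6]=6.000000
Admissible k: 0..1 (factorial args all ≥0)
  k=0: (−1)^0·6.0000/(6)·0.9978^4·0.0670^0 = +0.991042
  k=1: (−1)^1·6.0000/(2)·0.9978^2·0.0670^2 = -0.013406
d^2_{-1,-1}(0.1341) = +0.991042 -0.013406 = +0.977636
Attach z-rotation phases: D = e^{-i(-1)(0.6231)}·(+0.977636)·e^{-i(-1)(2.9872)} = -0.872201-0.441631i

Re=-0.8722 Im=-0.4416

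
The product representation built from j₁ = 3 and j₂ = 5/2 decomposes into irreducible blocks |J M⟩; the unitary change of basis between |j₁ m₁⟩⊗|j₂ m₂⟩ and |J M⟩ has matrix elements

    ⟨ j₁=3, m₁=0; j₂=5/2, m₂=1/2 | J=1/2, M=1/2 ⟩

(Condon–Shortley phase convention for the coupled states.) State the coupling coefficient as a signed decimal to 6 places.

√[2·5!1!0!/7! · 3!3!3!2!1!0!] = √(144/7)
  +(−1)^3/∏(3,2,0,0,1,0)! = -1/12  (running -1/12)
⟨..|..⟩ = √(144/7)·(-1/12) = -0.377964

-0.377964  (= −√(1/7))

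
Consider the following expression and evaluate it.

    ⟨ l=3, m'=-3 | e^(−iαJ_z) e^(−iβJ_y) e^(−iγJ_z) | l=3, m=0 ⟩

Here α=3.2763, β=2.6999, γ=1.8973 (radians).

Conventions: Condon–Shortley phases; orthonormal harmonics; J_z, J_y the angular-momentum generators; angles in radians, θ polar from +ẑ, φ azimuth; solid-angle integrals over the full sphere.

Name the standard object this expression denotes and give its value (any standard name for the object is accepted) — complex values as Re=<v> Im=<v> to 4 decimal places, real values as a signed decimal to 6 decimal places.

Wigner D-matrix element, Re=-0.0401 Im=-0.0172

This is a Wigner D-matrix element — the rotation-matrix element ⟨l m'| R(α,β,γ) |l m⟩ in the angular-momentum basis.
First d^3_{-3,0}(β=2.6999), then the phase factors e^{-i(-3)α} and e^{-i(0)γ}:
With c≡cos(β/2)=0.219055 and s≡sin(β/2)=0.975712, N=[1·720·6·6]^{1/2}=160.996894
k∈{3} keeps every argument non-negative
  k=3: (−1)^0·160.9969/(36)·0.2191^3·0.9757^3 = +0.043666
d^3_{-3,0}(2.6999) = +0.043666
D = (-0.919448-0.393212i)·(+0.043666)·(+1.000000+0.000000i) = -0.040149-0.017170i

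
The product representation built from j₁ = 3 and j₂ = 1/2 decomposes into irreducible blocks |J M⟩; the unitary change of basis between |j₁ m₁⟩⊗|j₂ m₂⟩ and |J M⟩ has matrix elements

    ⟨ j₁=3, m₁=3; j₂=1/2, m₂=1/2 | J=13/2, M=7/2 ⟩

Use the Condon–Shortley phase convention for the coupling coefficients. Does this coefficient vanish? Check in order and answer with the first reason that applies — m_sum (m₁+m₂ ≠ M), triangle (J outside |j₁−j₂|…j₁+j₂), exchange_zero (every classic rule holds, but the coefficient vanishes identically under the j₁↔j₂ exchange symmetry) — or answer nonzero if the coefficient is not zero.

m-sum: m₁+m₂ = 3+1/2 = 7/2, M = 7/2  ✓
triangle: need |j₁−j₂| ≤ J ≤ j₁+j₂, i.e. J ∈ [5/2, 7/2]; J = 13/2 is outside ✗ ⇒ coefficient is 0

triangle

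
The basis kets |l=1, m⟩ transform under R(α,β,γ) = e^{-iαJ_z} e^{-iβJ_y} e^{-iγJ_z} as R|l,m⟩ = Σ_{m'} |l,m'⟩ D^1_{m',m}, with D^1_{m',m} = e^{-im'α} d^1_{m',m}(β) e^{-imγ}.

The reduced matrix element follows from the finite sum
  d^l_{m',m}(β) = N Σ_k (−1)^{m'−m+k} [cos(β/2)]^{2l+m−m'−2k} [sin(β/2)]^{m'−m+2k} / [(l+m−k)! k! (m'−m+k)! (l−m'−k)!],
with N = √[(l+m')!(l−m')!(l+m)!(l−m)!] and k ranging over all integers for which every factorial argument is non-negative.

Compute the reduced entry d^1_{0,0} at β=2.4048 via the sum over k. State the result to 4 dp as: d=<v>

d^1_{0,0}(β=2.4048) via the finite sum:
c=cos(2.404800/2)=0.360120, s=sin(2.404800/2)=0.932906; N=√[1·1·1·1]=1.000000
Admissible k: 0..1 (factorial args all ≥0)
  k=0: (−1)^0·1.0000/(1)·0.3601^2·0.9329^0 = +0.129686
  k=1: (−1)^1·1.0000/(1)·0.3601^0·0.9329^2 = -0.870314
d^1_{0,0}(2.4048) = +0.129686 -0.870314 = -0.740627

d=-0.7406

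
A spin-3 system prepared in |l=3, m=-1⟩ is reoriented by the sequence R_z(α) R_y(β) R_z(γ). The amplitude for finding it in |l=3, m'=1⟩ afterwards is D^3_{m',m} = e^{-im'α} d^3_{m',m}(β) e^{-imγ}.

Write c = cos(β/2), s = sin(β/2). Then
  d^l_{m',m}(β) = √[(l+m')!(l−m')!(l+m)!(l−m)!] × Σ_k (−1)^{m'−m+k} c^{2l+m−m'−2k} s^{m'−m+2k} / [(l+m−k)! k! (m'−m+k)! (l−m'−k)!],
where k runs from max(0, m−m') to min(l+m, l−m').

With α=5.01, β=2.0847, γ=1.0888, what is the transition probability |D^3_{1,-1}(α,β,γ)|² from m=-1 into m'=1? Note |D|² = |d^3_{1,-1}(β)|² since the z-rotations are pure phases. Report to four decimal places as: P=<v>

First d^3_{1,-1}(β=2.0847), then the phase factors e^{-i(1)α} and e^{-i(-1)γ}:
With c≡cos(β/2)=0.504192 and s≡sin(β/2)=0.863591, N=[24·2·2·24]^{1/2}=48.000000
Admissible k: 0..2 (factorial args all ≥0)
  k=0: (−1)^2·48.0000/(8)·0.5042^4·0.8636^2 = +0.289169
  k=1: (−1)^3·48.0000/(6)·0.5042^2·0.8636^4 = -1.131138
  k=2: (−1)^4·48.0000/(48)·0.5042^0·0.8636^6 = +0.414811
d^3_{1,-1}(2.0847) = +0.289169 -1.131138 +0.414811 = -0.427158
|D^3_{1,-1}|² = |d^3_{1,-1}(β)|² = (-0.427158)² = 0.182464 (the z-rotation phases have unit modulus)

P=0.1825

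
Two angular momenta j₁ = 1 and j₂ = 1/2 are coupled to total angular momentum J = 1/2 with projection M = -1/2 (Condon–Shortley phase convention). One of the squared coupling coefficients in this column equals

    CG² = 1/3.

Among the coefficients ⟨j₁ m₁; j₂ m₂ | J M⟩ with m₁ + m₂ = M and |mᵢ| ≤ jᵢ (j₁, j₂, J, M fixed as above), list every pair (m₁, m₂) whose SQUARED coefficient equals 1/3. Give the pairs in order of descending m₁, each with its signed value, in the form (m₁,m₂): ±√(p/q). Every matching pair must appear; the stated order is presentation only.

(0,-1/2): +√(1/3)

Admissible pairs with m₁+m₂ = M = -1/2: (-1,1/2), (0,-1/2)
  (m₁,m₂)=(0,-1/2): CG² = 1/3, CG = +√(1/3)   ← matches the target
  (m₁,m₂)=(-1,1/2): CG² = 2/3, CG = −√(2/3)
Pairs with CG² = 1/3: (0,-1/2): +√(1/3)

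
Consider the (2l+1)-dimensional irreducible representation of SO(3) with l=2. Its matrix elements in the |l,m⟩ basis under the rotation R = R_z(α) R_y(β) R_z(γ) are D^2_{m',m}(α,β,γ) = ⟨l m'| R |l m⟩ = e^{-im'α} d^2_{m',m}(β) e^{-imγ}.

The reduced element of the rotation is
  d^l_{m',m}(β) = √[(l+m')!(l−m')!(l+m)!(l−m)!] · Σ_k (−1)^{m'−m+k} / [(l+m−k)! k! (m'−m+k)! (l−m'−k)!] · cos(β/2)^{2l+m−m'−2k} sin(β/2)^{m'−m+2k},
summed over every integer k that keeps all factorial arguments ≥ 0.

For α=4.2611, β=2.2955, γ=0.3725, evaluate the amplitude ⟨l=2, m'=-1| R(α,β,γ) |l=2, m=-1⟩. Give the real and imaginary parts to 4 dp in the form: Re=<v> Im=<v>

Re=0.0309 Im=0.3908

Split into d^2_{-1,-1}(β=2.2955) × two z-phases.
Half-angle: c=0.410540, s=0.911843. N=√(1·6·1·6)=6.000000
k: max(0,(-1)−(-1))=0 … min(2+(-1),2−(-1))=1
  k=0: (−1)^0·6.0000/(6)·0.4105^4·0.9118^0 = +0.028407
  k=1: (−1)^1·6.0000/(2)·0.4105^2·0.9118^2 = -0.420409
d^2_{-1,-1}(2.2955) = +0.028407 -0.420409 = -0.392002
D = (-0.436126-0.899886i)·(-0.392002)·(+0.931420+0.363945i) = +0.030854+0.390786i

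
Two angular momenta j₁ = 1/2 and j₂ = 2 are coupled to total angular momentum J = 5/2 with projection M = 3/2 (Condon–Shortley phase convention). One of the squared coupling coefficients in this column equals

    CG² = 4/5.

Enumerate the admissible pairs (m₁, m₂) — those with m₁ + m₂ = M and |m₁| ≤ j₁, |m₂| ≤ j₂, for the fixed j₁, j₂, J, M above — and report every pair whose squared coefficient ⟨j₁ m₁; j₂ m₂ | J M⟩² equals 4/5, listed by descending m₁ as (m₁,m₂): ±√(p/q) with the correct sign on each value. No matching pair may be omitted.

Admissible pairs with m₁+m₂ = M = 3/2: (-1/2,2), (1/2,1)
  (m₁,m₂)=(1/2,1): CG² = 4/5, CG = +√(4/5)   ← matches the target
  (m₁,m₂)=(-1/2,2): CG² = 1/5, CG = +√(1/5)
Pairs with CG² = 4/5: (1/2,1): +√(4/5)

(1/2,1): +√(4/5)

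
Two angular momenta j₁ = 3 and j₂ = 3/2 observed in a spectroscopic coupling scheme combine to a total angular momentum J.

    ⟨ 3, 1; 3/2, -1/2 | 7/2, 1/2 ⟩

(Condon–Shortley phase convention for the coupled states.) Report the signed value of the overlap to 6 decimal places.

+0.534522

triangle: 1!·5!·2!/9! = 240/362880
(j±m)!: 4!·2!·1!·2!·4!·3! = 13824
prefactor² = (2J+1)·Δ·N² = 512/7
  k=0: +1/(0!·1!·2!·1!·3!·1!) = 1/12
  k=1: −1/(1!·0!·1!·0!·4!·2!) = -1/48
Σ = 1/16  ⇒  CG² = 512/7·(1/16)² = 2/7
CG = +√(2/7) = +0.534522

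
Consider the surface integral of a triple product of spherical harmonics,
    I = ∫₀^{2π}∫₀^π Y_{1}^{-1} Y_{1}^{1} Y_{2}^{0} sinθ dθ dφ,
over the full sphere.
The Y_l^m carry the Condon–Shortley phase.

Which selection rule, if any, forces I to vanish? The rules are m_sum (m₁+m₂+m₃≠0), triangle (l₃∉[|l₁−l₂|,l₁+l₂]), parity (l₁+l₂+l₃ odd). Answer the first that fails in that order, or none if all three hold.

Σmᵢ = 0  ✓
l₃∈[|l₁−l₂|,l₁+l₂]=[0,2], have l₃=2  ✓
Σlᵢ = 4 ⇒ even  ✓

none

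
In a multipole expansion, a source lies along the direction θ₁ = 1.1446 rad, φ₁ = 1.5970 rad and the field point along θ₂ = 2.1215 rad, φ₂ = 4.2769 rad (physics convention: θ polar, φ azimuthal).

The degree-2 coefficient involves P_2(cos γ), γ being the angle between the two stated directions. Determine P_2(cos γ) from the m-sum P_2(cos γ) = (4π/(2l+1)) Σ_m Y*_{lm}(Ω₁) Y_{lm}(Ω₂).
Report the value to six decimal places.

Addition theorem: P_2(cos γ) = (4π/5) Σ_m Y*_{lm}(Ω₁) Y_{lm}(Ω₂), m = −2…2:
  m=-2: Y*=(-0.319817, -0.016776)  Y=(-0.180665, -0.214572)  product (0.054180, 0.071655)
  m=-1: Y*=(-0.007619, 0.290710)  Y=(0.145327, -0.312343)  product (0.089694, 0.044628)
  m=+0: Y*=(-0.153683, -0.000000)  Y=(-0.056301, 0.000000)  product (0.008653, 0.000000)
  m=+1: Y*=(0.007619, 0.290710)  Y=(-0.145327, -0.312343)  product (0.089694, -0.044628)
  m=+2: Y*=(-0.319817, 0.016776)  Y=(-0.180665, 0.214572)  product (0.054180, -0.071655)
Total Σ_m = (0.296400, 0.000000). Multiply by 2.513274: (0.744934, 0.000000). P_2(cos γ) = 0.744934

0.744934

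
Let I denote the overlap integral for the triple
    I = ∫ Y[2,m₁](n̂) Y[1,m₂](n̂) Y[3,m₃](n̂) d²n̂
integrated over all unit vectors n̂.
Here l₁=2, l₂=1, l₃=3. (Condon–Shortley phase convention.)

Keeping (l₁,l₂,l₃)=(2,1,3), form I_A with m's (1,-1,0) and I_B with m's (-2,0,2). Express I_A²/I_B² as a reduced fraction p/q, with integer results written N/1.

l's match ⇒ only the (l;m) 3-j factors differ between A and B.
A: triangle coeff Δ(2,1,3) = 1/105; Σ_t [0,0]: t=0:+1/12 = 1/12; (3j)²=1/35 [(2 1 3; 1 -1 0)], sign=-1
B: triangle coeff Δ(2,1,3) = 1/105; Σ_t [0,0]: t=0:+1/24 = 1/24; (3j)²=1/21 [(2 1 3; -2 0 2)], sign=-1
I_A²/I_B² = (1/35)/(1/21) = 3/5

3/5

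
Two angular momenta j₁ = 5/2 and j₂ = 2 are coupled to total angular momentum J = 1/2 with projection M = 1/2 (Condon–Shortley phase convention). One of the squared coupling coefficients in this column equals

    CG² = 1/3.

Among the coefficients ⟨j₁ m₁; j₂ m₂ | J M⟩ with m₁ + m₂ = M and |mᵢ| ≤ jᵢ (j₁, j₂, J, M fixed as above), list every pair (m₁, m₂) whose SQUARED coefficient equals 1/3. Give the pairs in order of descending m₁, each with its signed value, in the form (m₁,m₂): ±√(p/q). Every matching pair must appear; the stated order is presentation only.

(5/2,-2): +√(1/3)

Admissible pairs with m₁+m₂ = M = 1/2: (-3/2,2), (-1/2,1), (1/2,0), (3/2,-1), (5/2,-2)
  (m₁,m₂)=(5/2,-2): CG² = 1/3, CG = +√(1/3)   ← matches the target
  (m₁,m₂)=(3/2,-1): CG² = 4/15, CG = −√(4/15)
  (m₁,m₂)=(1/2,0): CG² = 1/5, CG = +√(1/5)
  (m₁,m₂)=(-1/2,1): CG² = 2/15, CG = −√(2/15)
  (m₁,m₂)=(-3/2,2): CG² = 1/15, CG = +√(1/15)
Pairs with CG² = 1/3: (5/2,-2): +√(1/3)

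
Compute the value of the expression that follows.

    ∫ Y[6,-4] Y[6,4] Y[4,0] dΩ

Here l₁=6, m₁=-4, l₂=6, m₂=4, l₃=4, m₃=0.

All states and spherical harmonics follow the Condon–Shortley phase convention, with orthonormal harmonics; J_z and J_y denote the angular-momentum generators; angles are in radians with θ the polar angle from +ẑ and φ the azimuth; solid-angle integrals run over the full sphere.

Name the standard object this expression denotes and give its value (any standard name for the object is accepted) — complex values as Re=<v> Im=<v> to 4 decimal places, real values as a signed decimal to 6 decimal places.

Gaunt coefficient, -0.144819

This is a Gaunt coefficient — the integral of a triple product of spherical harmonics over the sphere.
Rules hold: Σm=0, L=16 even, 0≤4≤12.
N = 13·13·9 = 1521
Δ = 8!·4!·4!/17! = 1/15315300
Racah Σ t=2..6: t=2:+1/829440 t=3:−1/25920 t=4:+1/9216 t=5:−1/25920 t=6:+1/829440 = 7/207360
⇒ 3j(6 6 4; 0 0 0)² = 28/2431, sgn +1
Racah Σ t=6..8: t=6:+1/829440 t=7:−1/181440 t=8:+1/645120 = -1/362880
⇒ 3j(6 6 4; -4 4 0)² = 256/17017, sgn -1
4πI² = N·(3j₀)²·(3jₘ)² = 9216/34969
I = -1·√(0.263548/4π) = -0.14481872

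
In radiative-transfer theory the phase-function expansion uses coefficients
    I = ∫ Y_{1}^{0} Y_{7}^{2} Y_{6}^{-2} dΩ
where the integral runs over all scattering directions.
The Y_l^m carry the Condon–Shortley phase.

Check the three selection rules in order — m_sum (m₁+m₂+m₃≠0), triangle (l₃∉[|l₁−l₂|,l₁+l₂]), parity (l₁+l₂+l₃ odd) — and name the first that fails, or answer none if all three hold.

none

m₁+m₂+m₃ = 0 + 2 − 2 = 0  ✓
triangle: |1−7|=6 ≤ l₃=6 ≤ 1+7=8  ✓
parity: l₁+l₂+l₃ = 14 is even  ✓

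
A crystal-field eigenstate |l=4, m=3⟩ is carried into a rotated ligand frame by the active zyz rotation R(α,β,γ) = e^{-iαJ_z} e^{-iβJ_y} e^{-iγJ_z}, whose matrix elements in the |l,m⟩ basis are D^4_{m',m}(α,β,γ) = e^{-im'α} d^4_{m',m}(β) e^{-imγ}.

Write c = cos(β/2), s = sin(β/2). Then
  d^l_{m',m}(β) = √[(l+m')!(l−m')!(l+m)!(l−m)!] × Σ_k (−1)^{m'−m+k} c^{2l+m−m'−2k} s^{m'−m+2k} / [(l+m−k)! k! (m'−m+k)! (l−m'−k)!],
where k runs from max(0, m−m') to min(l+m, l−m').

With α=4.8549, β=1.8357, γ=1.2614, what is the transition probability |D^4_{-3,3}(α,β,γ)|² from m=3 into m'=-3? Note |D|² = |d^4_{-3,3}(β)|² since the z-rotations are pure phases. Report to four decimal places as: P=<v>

P=0.2405

First d^4_{-3,3}(β=1.8357), then the phase factors e^{-i(-3)α} and e^{-i(3)γ}:
Half-angle: c=0.607529, s=0.794297. N=√(1·5040·5040·1)=5040.000000
Admissible k: 6..7 (factorial args all ≥0)
  k=6: (−1)^0·5040.0000/(720)·0.6075^2·0.7943^6 = +0.648830
  k=7: (−1)^1·5040.0000/(5040)·0.6075^0·0.7943^8 = -0.158440
d^4_{-3,3}(1.8357) = +0.648830 -0.158440 = +0.490390
|D^4_{-3,3}|² = |d^4_{-3,3}(β)|² = (+0.490390)² = 0.240482 (the z-rotation phases have unit modulus)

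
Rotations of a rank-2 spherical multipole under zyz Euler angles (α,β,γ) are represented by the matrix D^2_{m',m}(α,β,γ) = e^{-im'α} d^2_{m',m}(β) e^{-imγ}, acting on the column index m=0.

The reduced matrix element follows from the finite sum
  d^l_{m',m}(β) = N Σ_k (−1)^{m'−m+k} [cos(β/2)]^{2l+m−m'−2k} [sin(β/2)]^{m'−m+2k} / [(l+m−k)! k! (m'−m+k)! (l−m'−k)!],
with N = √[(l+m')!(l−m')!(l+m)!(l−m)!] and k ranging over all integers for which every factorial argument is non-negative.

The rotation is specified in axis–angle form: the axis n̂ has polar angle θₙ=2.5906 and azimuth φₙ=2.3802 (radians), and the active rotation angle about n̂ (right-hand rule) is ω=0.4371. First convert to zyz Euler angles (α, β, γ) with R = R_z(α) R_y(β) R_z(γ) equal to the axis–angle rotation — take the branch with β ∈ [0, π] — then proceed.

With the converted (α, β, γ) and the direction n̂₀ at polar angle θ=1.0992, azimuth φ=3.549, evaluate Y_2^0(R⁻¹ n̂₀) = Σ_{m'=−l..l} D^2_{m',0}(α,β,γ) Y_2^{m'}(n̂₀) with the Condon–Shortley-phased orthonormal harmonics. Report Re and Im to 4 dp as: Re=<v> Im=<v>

Re=-0.2580 Im=0.0000

Axis–angle → zyz. n̂ = (sinθₙcosφₙ, sinθₙsinφₙ, cosθₙ) = (-0.378973, +0.361201, -0.852005), ω = 0.4371.
R = I cosω + sinω [n̂]ₓ + (1−cosω) n̂n̂ᵀ gives
  R = [+0.919486, +0.347796, +0.183258; -0.373535, +0.918249, +0.131491; -0.122545, -0.189358, +0.974231]
β = atan2(√(R₁₃²+R₂₃²), R₃₃) = 0.227509; α = atan2(R₂₃, R₁₃) mod 2π = 0.622387; γ = atan2(R₃₂, −R₃₁) mod 2π = 5.286765
Need the full column D^2_{m',0} for m'=−2..2 at α=0.6224, β=0.2275, γ=5.2868.
cos(β/2)=0.993537, sin(β/2)=0.113510
d^2_{-2,0}: single k=2 term ⇒ +0.031154;  D = +0.009978+0.029513i
d^2_{-1,0}: k∈[1..2] ⇒ +0.272684 -0.003559 = +0.269125;  D = +0.218661+0.156893i
d^2_{0,0}: k∈[0..2] ⇒ +0.974397 -0.050874 +0.000166 = +0.923690;  D = +0.923690+0.000000i
d^2_{1,0}: k∈[0..1] ⇒ -0.272684 +0.003559 = -0.269125;  D = -0.218661+0.156893i
d^2_{2,0}: single k=0 term ⇒ +0.031154;  D = +0.009978-0.029513i
Y_2^{m'}(θ=1.0992,φ=3.549) and Σ D·Y over m':
  (+0.0100+0.0295i)·(+0.2103-0.2230i)  (+0.2187+0.1569i)·(-0.2871+0.1239i)  (+0.9237+0.0000i)·(-0.1201+0.0000i)  (-0.2187+0.1569i)·(+0.2871+0.1239i)  (+0.0100-0.0295i)·(+0.2103+0.2230i)
Y_2^0(R⁻¹ n̂) = -0.257995+0.000000i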